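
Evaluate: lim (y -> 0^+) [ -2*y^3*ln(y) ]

0

This is a 0·(−∞) form. Rewrite as -2·ln(y) / y^(−3) and apply L'Hôpital:
the derivative quotient is -2·(1/y) / (−3·y^(−4)) = (2/3)·y^3 → 0.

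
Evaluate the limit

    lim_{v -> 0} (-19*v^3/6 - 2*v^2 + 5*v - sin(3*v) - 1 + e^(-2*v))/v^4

Substitution gives 0/0 (the numerator vanishes to order 4).
Expand each term to order v^4: the coefficient of v^4 in −sin(3v) is 0 and in e^(-2v) is 2/3.
Lower-order terms cancel with the polynomial part, so the numerator is (2/3)·v^4 + o(v^4), and the limit is (2/3)/(1) = 2/3.

2/3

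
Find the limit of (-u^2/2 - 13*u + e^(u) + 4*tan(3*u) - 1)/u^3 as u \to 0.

Substitution gives 0/0; apply L'Hôpital's rule 3 times.
After differentiating numerator and denominator 3 times the quotient is (e^(u) + 648*tan(3*u)^4 + 864*tan(3*u)^2 + 216)/(6); at u = 0 this is 217/6.

217/6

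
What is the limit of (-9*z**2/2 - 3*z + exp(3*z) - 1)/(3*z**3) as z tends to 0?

Direct substitution gives 0/0.
Apply L'Hôpital: lim (-9*z + 3*e^(3*z) - 3)/(9*z^2), still 0/0.
Apply L'Hôpital: lim (9*e^(3*z) - 9)/(18*z), still 0/0.
After 3 applications of L'Hôpital's rule the quotient is (27*e^(3*z))/(18); substituting z = 0 gives 3/2.

3/2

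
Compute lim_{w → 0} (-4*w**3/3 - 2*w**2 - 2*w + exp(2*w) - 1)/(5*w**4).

Direct substitution gives 0/0.
Apply L'Hôpital: lim (-4*w^2 - 4*w + 2*e^(2*w) - 2)/(20*w^3), still 0/0.
Apply L'Hôpital: lim (-8*w + 4*e^(2*w) - 4)/(60*w^2), still 0/0.
Apply L'Hôpital: lim (8*e^(2*w) - 8)/(120*w), still 0/0.
After 4 applications of L'Hôpital's rule the quotient is (16*e^(2*w))/(120); substituting w = 0 gives 2/15.

2/15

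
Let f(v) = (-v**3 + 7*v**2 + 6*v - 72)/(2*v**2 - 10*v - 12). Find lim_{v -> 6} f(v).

-9/7

Since v = 6 makes numerator and denominator zero, (v - 6) divides both.
Cancelling it gives (-v^2 + v + 12)/(2*v + 2); now plug in v = 6 to get -9/7.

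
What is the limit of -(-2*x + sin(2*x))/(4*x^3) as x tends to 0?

Direct substitution gives 0/0.
Apply L'Hôpital: lim (2*cos(2*x) - 2)/(-12*x^2), still 0/0.
Apply L'Hôpital: lim (-4*sin(2*x))/(-24*x), still 0/0.
After 3 applications of L'Hôpital's rule the quotient is (-8*cos(2*x))/(-24); substituting x = 0 gives 1/3.

1/3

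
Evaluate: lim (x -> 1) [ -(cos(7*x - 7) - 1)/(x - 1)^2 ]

Direct substitution gives 0/0.
Apply L'Hôpital: lim (-7*sin(7*x - 7))/(2 - 2*x), still 0/0.
After 2 applications of L'Hôpital's rule the quotient is (-49*cos(7*x - 7))/(-2); substituting x = 1 gives 49/2.

49/2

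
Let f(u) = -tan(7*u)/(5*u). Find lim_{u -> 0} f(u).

Substitution gives 0/0.
Since tan(θ)/θ → 1 as θ → 0, tan(7u)/(7u) → 1 and the limit is 7/(-5) = -7/5.

-7/5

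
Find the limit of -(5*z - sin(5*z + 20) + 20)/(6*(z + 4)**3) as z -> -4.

-125/36

Direct substitution gives 0/0.
Apply L'Hôpital: lim (5 - 5*cos(5*z + 20))/(-18*(z + 4)^2), still 0/0.
Apply L'Hôpital: lim (25*sin(5*z + 20))/(-36*z - 144), still 0/0.
After 3 applications of L'Hôpital's rule the quotient is (125*cos(5*z + 20))/(-36); substituting z = -4 gives -125/36.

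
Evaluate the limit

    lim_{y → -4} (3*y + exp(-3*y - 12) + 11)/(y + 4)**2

Direct substitution gives 0/0.
Apply L'Hôpital: lim (3 - 3*e^(-3*y - 12))/(2*y + 8), still 0/0.
After 2 applications of L'Hôpital's rule the quotient is (9*e^(-3*y - 12))/(2); substituting y = -4 gives 9/2.

9/2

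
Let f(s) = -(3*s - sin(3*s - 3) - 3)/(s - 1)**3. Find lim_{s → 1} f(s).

Direct substitution gives 0/0.
Apply L'Hôpital: lim (3 - 3*cos(3*s - 3))/(-3*(s - 1)^2), still 0/0.
Apply L'Hôpital: lim (9*sin(3*s - 3))/(6 - 6*s), still 0/0.
After 3 applications of L'Hôpital's rule the quotient is (27*cos(3*s - 3))/(-6); substituting s = 1 gives -9/2.

-9/2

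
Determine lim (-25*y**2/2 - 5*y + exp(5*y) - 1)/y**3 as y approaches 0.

125/6

Direct substitution gives 0/0.
Apply L'Hôpital: lim (-25*y + 5*e^(5*y) - 5)/(3*y^2), still 0/0.
Apply L'Hôpital: lim (25*e^(5*y) - 25)/(6*y), still 0/0.
After 3 applications of L'Hôpital's rule the quotient is (125*e^(5*y))/(6); substituting y = 0 gives 125/6.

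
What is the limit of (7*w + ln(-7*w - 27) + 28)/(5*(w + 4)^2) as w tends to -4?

Direct substitution gives 0/0.
Apply L'Hôpital: lim (7 - 7/(-7*w - 27))/(10*w + 40), still 0/0.
After 2 applications of L'Hôpital's rule the quotient is (-49/(-7*w - 27)^2)/(10); substituting w = -4 gives -49/10.

-49/10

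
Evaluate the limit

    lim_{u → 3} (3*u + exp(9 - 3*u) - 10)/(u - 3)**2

Direct substitution gives 0/0.
Apply L'Hôpital: lim (3 - 3*e^(9 - 3*u))/(2*u - 6), still 0/0.
After 2 applications of L'Hôpital's rule the quotient is (9*e^(9 - 3*u))/(2); substituting u = 3 gives 9/2.

9/2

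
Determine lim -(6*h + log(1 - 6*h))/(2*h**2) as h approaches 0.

9

Direct substitution gives 0/0.
Apply L'Hôpital: lim (6 - 6/(1 - 6*h))/(-4*h), still 0/0.
After 2 applications of L'Hôpital's rule the quotient is (-36/(1 - 6*h)^2)/(-4); substituting h = 0 gives 9.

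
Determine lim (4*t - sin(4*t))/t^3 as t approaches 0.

32/3

Direct substitution gives 0/0.
Apply L'Hôpital: lim (4 - 4*cos(4*t))/(3*t^2), still 0/0.
Apply L'Hôpital: lim (16*sin(4*t))/(6*t), still 0/0.
After 3 applications of L'Hôpital's rule the quotient is (64*cos(4*t))/(6); substituting t = 0 gives 32/3.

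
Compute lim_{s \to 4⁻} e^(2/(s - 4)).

As s → 4⁻, 2/(s - 4) → −∞, so e^(2/(s - 4)) → 0.

0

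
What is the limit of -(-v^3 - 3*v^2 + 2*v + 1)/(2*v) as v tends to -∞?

The numerator has higher degree (3 > 1); the quotient behaves like (-1/(-2))·v^2 for large |v|.
As v → −∞ this diverges to ∞.

∞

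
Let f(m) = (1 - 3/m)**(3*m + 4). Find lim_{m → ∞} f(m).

The base → 1 and the exponent → ∞: a 1^∞ form.
Take logarithms: (3m + 4)·ln(1 - 3/m). Since ln(1+u) ~ u for small u, this behaves like (3m)·(-3/m) → -9.
So the limit is e^(-9).

e^(-9)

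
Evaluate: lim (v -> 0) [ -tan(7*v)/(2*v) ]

Substitution gives 0/0.
Since tan(u)/u → 1 as u → 0, tan(7v)/(7v) → 1 and the limit is 7/(-2) = -7/2.

-7/2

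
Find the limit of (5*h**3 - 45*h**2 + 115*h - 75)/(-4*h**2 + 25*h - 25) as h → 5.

At h = 5 both the top and bottom vanish — a removable singularity. Factoring out (h - 5) from each leaves (5*h^2 - 20*h + 15)/(5 - 4*h), which at h = 5 equals -8/3.

-8/3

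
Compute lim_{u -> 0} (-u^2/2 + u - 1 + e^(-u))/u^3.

Direct substitution gives 0/0.
Apply L'Hôpital: lim (-u + 1 - e^(-u))/(3*u^2), still 0/0.
Apply L'Hôpital: lim (-1 + e^(-u))/(6*u), still 0/0.
After 3 applications of L'Hôpital's rule the quotient is (-e^(-u))/(6); substituting u = 0 gives -1/6.

-1/6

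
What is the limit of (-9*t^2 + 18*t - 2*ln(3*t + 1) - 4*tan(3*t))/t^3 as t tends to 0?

-54

Substitution gives 0/0 (the numerator vanishes to order 3).
Expand each term to order t^3: the coefficient of t^3 in -4·tan(3t) is -36 and in -2·ln(1 + 3t) is -18.
Lower-order terms cancel with the polynomial part, so the numerator is (-54)·t^3 + o(t^3), and the limit is (-54)/(1) = -54.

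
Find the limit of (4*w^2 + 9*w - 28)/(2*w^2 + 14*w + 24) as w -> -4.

At w = -4 both the top and bottom vanish — a removable singularity. Factoring out (w + 4) from each leaves (4*w - 7)/(2*w + 6), which at w = -4 equals 23/2.

23/2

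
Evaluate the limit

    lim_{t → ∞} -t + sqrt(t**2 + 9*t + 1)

9/2

An ∞ − ∞ form. Rationalising with the conjugate, the difference becomes (9t + 1) / (√(t^2 + 9*t + 1) + t).
For large t the denominator behaves like 2·t, so the quotient tends to 9/2 = 9/2.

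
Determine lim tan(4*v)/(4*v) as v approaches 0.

Substitution gives 0/0.
Since tan(u)/u → 1 as u → 0, tan(4v)/(4v) → 1 and the limit is 4/4 = 1.

1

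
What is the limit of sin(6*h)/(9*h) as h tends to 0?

Substitution gives 0/0.
Write it as (6/9)·sin(6h)/(6h); since sin(u)/u → 1, the limit is 2/3.

2/3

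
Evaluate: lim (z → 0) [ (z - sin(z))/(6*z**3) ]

Direct substitution gives 0/0.
Apply L'Hôpital: lim (1 - cos(z))/(18*z^2), still 0/0.
Apply L'Hôpital: lim (sin(z))/(36*z), still 0/0.
After 3 applications of L'Hôpital's rule the quotient is (cos(z))/(36); substituting z = 0 gives 1/36.

1/36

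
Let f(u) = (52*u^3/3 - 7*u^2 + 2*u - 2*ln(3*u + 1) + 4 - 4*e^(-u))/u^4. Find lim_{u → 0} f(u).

121/3

Substitution gives 0/0 (the numerator vanishes to order 4).
Expand each term to order u^4: the coefficient of u^4 in -4·e^(-u) is -1/6 and in -2·ln(1 + 3u) is 81/2.
Lower-order terms cancel with the polynomial part, so the numerator is (121/3)·u^4 + o(u^4), and the limit is (121/3)/(1) = 121/3.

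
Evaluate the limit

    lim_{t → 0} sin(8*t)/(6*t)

4/3

Substitution gives 0/0.
Write it as (8/6)·sin(8t)/(8t); since sin(u)/u → 1, the limit is 4/3.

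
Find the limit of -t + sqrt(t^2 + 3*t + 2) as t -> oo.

This has the form ∞ − ∞. Multiply and divide by the conjugate √(t^2 + 3*t + 2) + t.
That gives (3t + 2) / (√(t^2 + 3*t + 2) + t).
Divide numerator and denominator by t: the limit is 3/(2·1) = 3/2.

3/2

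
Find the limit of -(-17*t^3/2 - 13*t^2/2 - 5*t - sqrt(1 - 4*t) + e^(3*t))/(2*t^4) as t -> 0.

-107/16

Substitution gives 0/0 (the numerator vanishes to order 4).
Expand each term to order t^4: the coefficient of t^4 in −√(1 - 4t) is 10 and in e^(3t) is 27/8.
Lower-order terms cancel with the polynomial part, so the numerator is (107/8)·t^4 + o(t^4), and the limit is (107/8)/(-2) = -107/16.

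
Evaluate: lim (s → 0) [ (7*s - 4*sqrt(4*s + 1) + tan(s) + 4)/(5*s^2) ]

Substitution gives 0/0; apply L'Hôpital's rule 2 times.
After differentiating numerator and denominator 2 times the quotient is (2*tan(s)/cos(s)^2 + 16/(4*s + 1)^(3/2))/(10); at s = 0 this is 8/5.

8/5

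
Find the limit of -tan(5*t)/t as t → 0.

Substitution gives 0/0.
Since tan(u)/u → 1 as u → 0, tan(5t)/(5t) → 1 and the limit is 5/(-1) = -5.

-5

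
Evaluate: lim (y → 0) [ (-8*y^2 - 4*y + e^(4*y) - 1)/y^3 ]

Direct substitution gives 0/0.
Apply L'Hôpital: lim (-16*y + 4*e^(4*y) - 4)/(3*y^2), still 0/0.
Apply L'Hôpital: lim (16*e^(4*y) - 16)/(6*y), still 0/0.
After 3 applications of L'Hôpital's rule the quotient is (64*e^(4*y))/(6); substituting y = 0 gives 32/3.

32/3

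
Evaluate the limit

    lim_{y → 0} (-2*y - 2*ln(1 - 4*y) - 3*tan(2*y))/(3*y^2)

16/3

Substitution gives 0/0; apply L'Hôpital's rule 2 times.
After differentiating numerator and denominator 2 times the quotient is (-24*tan(2*y)/cos(2*y)^2 + 32/(4*y - 1)^2)/(6); at y = 0 this is 16/3.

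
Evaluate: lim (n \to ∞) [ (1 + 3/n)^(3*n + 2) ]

e^(9)

The base → 1 and the exponent → ∞: a 1^∞ form.
Take logarithms: (3n + 2)·ln(1 + 3/n). Since ln(1+u) ~ u for small u, this behaves like (3n)·(3/n) → 9.
So the limit is e^(9).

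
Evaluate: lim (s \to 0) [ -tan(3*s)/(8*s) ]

-3/8

Substitution gives 0/0.
Since tan(u)/u → 1 as u → 0, tan(3s)/(3s) → 1 and the limit is 3/(-8) = -3/8.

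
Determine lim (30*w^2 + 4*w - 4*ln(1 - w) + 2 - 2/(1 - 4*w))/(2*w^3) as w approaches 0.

Substitution gives 0/0 (the numerator vanishes to order 3).
Expand each term to order w^3: the coefficient of w^3 in -4·ln(1 - w) is 4/3 and in -2·1/(1 - 4w) is -128.
Lower-order terms cancel with the polynomial part, so the numerator is (-380/3)·w^3 + o(w^3), and the limit is (-380/3)/(2) = -190/3.

-190/3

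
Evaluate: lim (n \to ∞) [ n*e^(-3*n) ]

0

Write as n^1/e^{3n}, an ∞/∞ form.
Exponential growth dominates any polynomial, so repeated L'Hôpital (or the standard result) gives 0.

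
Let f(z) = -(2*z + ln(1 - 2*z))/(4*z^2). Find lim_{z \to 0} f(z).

Direct substitution gives 0/0.
Apply L'Hôpital: lim (2 - 2/(1 - 2*z))/(-8*z), still 0/0.
After 2 applications of L'Hôpital's rule the quotient is (-4/(1 - 2*z)^2)/(-8); substituting z = 0 gives 1/2.

1/2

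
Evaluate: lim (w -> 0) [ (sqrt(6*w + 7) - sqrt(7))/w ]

A 0/0 form; rationalise with √(7 + 6w) + √7. This collapses the numerator to 6w, leaving 6/(√(7 + 6w) + √7) → 6/(2√7) = 3*√(7)/7.

3*√(7)/7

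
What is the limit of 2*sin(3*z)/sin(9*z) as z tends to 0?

2/3

Substitution gives 0/0.
Divide numerator and denominator by z: sin(3z)/z → 3 and sin(9z)/z → 9, so the limit is 2·3/9 = 2/3.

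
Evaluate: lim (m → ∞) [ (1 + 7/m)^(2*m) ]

e^(14)

The base → 1 and the exponent → ∞: a 1^∞ form.
Take logarithms: (2m)·ln(1 + 7/m). Since ln(1+u) ~ u for small u, this behaves like (2m)·(7/m) → 14.
So the limit is e^(14).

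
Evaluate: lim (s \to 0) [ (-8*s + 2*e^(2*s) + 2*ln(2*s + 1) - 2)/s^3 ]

8

Substitution gives 0/0 (the numerator vanishes to order 3).
Expand each term to order s^3: the coefficient of s^3 in 2·e^(2s) is 8/3 and in 2·ln(1 + 2s) is 16/3.
Lower-order terms cancel with the polynomial part, so the numerator is (8)·s^3 + o(s^3), and the limit is (8)/(1) = 8.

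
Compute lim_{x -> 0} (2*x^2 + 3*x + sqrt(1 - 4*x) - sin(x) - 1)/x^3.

-23/6

Substitution gives 0/0 (the numerator vanishes to order 3).
Expand each term to order x^3: the coefficient of x^3 in √(1 - 4x) is -4 and in −sin(x) is 1/6.
Lower-order terms cancel with the polynomial part, so the numerator is (-23/6)·x^3 + o(x^3), and the limit is (-23/6)/(1) = -23/6.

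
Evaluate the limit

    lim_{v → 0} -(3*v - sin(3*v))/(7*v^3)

Direct substitution gives 0/0.
Apply L'Hôpital: lim (3 - 3*cos(3*v))/(-21*v^2), still 0/0.
Apply L'Hôpital: lim (9*sin(3*v))/(-42*v), still 0/0.
After 3 applications of L'Hôpital's rule the quotient is (27*cos(3*v))/(-42); substituting v = 0 gives -9/14.

-9/14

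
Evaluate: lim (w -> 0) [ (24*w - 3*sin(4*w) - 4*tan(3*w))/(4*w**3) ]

Substitution gives 0/0; apply L'Hôpital's rule 3 times.
After differentiating numerator and denominator 3 times the quotient is (192*cos(4*w) - 648*tan(3*w)^4 - 864*tan(3*w)^2 - 216)/(24); at w = 0 this is -1.

-1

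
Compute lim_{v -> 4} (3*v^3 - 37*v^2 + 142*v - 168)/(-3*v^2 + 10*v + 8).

5/7

At v = 4 both the top and bottom vanish — a removable singularity. Factoring out (v - 4) from each leaves (3*v^2 - 25*v + 42)/(-3*v - 2), which at v = 4 equals 5/7.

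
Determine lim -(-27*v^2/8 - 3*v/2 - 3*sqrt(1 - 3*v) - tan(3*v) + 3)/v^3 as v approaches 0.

Substitution gives 0/0; apply L'Hôpital's rule 3 times.
After differentiating numerator and denominator 3 times the quotient is (27*(64*(1 - 3*v)^(5/2)*(cos(6*v) - 2)/(cos(6*v) + 1)^2 + 9)/(8*(1 - 3*v)^(5/2)))/(-6); at v = 0 this is 63/16.

63/16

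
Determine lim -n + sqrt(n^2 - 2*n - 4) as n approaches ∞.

An ∞ − ∞ form. Rationalising with the conjugate, the difference becomes (-2n - 4) / (√(n^2 - 2*n - 4) + n).
For large n the denominator behaves like 2·n, so the quotient tends to -2/2 = -1.

-1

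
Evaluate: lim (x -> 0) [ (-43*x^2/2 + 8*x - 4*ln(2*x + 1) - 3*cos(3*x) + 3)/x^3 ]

Substitution gives 0/0 (the numerator vanishes to order 3).
Expand each term to order x^3: the coefficient of x^3 in -3·cos(3x) is 0 and in -4·ln(1 + 2x) is -32/3.
Lower-order terms cancel with the polynomial part, so the numerator is (-32/3)·x^3 + o(x^3), and the limit is (-32/3)/(1) = -32/3.

-32/3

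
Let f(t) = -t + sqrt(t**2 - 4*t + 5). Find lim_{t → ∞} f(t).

This has the form ∞ − ∞. Multiply and divide by the conjugate √(t^2 - 4*t + 5) + t.
That gives (-4t + 5) / (√(t^2 - 4*t + 5) + t).
Divide numerator and denominator by t: the limit is -4/(2·1) = -2.

-2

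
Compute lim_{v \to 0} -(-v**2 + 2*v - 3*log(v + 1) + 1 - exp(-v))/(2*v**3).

Substitution gives 0/0 (the numerator vanishes to order 3).
Expand each term to order v^3: the coefficient of v^3 in −e^(-v) is 1/6 and in -3·ln(1 + v) is -1.
Lower-order terms cancel with the polynomial part, so the numerator is (-5/6)·v^3 + o(v^3), and the limit is (-5/6)/(-2) = 5/12.

5/12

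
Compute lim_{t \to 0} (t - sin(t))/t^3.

Direct substitution gives 0/0.
Apply L'Hôpital: lim (1 - cos(t))/(3*t^2), still 0/0.
Apply L'Hôpital: lim (sin(t))/(6*t), still 0/0.
After 3 applications of L'Hôpital's rule the quotient is (cos(t))/(6); substituting t = 0 gives 1/6.

1/6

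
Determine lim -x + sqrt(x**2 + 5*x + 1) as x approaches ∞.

This has the form ∞ − ∞. Multiply and divide by the conjugate √(x^2 + 5*x + 1) + x.
That gives (5x + 1) / (√(x^2 + 5*x + 1) + x).
Divide numerator and denominator by x: the limit is 5/(2·1) = 5/2.

5/2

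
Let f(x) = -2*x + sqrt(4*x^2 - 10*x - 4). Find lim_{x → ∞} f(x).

-5/2

An ∞ − ∞ form. Rationalising with the conjugate, the difference becomes (-10x - 4) / (√(4*x^2 - 10*x - 4) + 2x).
For large x the denominator behaves like 2·2x, so the quotient tends to -10/4 = -5/2.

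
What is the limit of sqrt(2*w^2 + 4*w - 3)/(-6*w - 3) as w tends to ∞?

-√(2)/6

For large |w|, √(2*w^2 + 4*w - 3) ≈ √2·|w| and the denominator ≈ -6w.
Since w → +∞, |w| = w, giving √2/(-6) = -√(2)/6.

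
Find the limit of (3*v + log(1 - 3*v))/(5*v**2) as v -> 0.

-9/10

Direct substitution gives 0/0.
Apply L'Hôpital: lim (3 - 3/(1 - 3*v))/(10*v), still 0/0.
After 2 applications of L'Hôpital's rule the quotient is (-9/(1 - 3*v)^2)/(10); substituting v = 0 gives -9/10.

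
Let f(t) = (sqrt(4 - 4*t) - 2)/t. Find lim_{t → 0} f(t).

Substitution gives 0/0. Multiply numerator and denominator by the conjugate √(4 - 4t) + √4.
The numerator becomes (4 - 4t) − 4 = -4t, so the expression simplifies to -4/(√(4 - 4t) + √4).
Letting t → 0 gives -4/(2√4) = -1.

-1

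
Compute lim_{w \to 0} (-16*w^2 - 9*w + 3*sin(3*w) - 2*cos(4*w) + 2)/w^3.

-27/2

Substitution gives 0/0; apply L'Hôpital's rule 3 times.
After differentiating numerator and denominator 3 times the quotient is (-128*sin(4*w) - 81*cos(3*w))/(6); at w = 0 this is -27/2.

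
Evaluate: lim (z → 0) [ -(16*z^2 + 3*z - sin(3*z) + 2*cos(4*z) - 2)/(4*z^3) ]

Substitution gives 0/0 (the numerator vanishes to order 3).
Expand each term to order z^3: the coefficient of z^3 in −sin(3z) is 9/2 and in 2·cos(4z) is 0.
Lower-order terms cancel with the polynomial part, so the numerator is (9/2)·z^3 + o(z^3), and the limit is (9/2)/(-4) = -9/8.

-9/8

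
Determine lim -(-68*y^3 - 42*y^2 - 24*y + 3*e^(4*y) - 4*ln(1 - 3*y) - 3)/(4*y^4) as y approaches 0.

-113/4

Substitution gives 0/0; apply L'Hôpital's rule 4 times.
After differentiating numerator and denominator 4 times the quotient is (768*e^(4*y) + 1944/(3*y - 1)^4)/(-96); at y = 0 this is -113/4.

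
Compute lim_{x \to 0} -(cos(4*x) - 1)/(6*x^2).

Direct substitution gives 0/0.
Apply L'Hôpital: lim (-4*sin(4*x))/(-12*x), still 0/0.
After 2 applications of L'Hôpital's rule the quotient is (-16*cos(4*x))/(-12); substituting x = 0 gives 4/3.

4/3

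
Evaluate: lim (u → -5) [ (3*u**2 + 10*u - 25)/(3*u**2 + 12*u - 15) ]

10/9

Since u = -5 makes numerator and denominator zero, (u + 5) divides both.
Cancelling it gives (3*u - 5)/(3*u - 3); now plug in u = -5 to get 10/9.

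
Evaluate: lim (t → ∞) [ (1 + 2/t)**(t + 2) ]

Write it as [(1 + 2/t)^t]^(1) · (1 + 2/t)^(2). The bracketed term tends to e^(2) and the second factor to 1, so the limit is e^(2).

e^(2)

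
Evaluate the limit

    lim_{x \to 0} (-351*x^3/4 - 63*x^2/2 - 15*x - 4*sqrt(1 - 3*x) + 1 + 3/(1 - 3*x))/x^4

Substitution gives 0/0; apply L'Hôpital's rule 4 times.
After differentiating numerator and denominator 4 times the quotient is (5832/(1 - 3*x)^5 - 1215*(3*x - 1)^5/(4*(1 - 3*x)^(17/2)))/(24); at x = 0 this is 8181/32.

8181/32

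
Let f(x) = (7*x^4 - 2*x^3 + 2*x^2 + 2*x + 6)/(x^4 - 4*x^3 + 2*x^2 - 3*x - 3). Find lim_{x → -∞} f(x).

Numerator and denominator both have degree 4.
Dividing every term by x^4, all lower-order terms vanish and the limit is the ratio of leading coefficients, 7/(1) = 7.

7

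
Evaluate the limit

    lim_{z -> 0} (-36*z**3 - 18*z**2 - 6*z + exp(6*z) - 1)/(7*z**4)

54/7

Direct substitution gives 0/0.
Apply L'Hôpital: lim (-108*z^2 - 36*z + 6*e^(6*z) - 6)/(28*z^3), still 0/0.
Apply L'Hôpital: lim (-216*z + 36*e^(6*z) - 36)/(84*z^2), still 0/0.
Apply L'Hôpital: lim (216*e^(6*z) - 216)/(168*z), still 0/0.
After 4 applications of L'Hôpital's rule the quotient is (1296*e^(6*z))/(168); substituting z = 0 gives 54/7.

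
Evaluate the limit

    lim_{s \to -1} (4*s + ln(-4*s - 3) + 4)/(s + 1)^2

Direct substitution gives 0/0.
Apply L'Hôpital: lim (4 - 4/(-4*s - 3))/(2*s + 2), still 0/0.
After 2 applications of L'Hôpital's rule the quotient is (-16/(-4*s - 3)^2)/(2); substituting s = -1 gives -8.

-8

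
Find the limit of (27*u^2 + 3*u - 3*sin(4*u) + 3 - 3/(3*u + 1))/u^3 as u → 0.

Substitution gives 0/0 (the numerator vanishes to order 3).
Expand each term to order u^3: the coefficient of u^3 in -3·sin(4u) is 32 and in -3·1/(1 + 3u) is 81.
Lower-order terms cancel with the polynomial part, so the numerator is (113)·u^3 + o(u^3), and the limit is (113)/(1) = 113.

113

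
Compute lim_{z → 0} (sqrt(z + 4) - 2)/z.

1/4

A 0/0 form; rationalise with √(4 + z) + √4. This collapses the numerator to z, leaving 1/(√(4 + z) + √4) → 1/(2√4) = 1/4.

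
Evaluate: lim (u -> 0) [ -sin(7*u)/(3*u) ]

Substitution gives 0/0.
Write it as (7/(-3))·sin(7u)/(7u); since sin(θ)/θ → 1, the limit is -7/3.

-7/3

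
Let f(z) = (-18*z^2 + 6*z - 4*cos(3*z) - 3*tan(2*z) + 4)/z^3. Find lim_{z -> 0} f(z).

-8

Substitution gives 0/0 (the numerator vanishes to order 3).
Expand each term to order z^3: the coefficient of z^3 in -3·tan(2z) is -8 and in -4·cos(3z) is 0.
Lower-order terms cancel with the polynomial part, so the numerator is (-8)·z^3 + o(z^3), and the limit is (-8)/(1) = -8.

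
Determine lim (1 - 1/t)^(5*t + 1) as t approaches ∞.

e^(-5)

The base → 1 and the exponent → ∞: a 1^∞ form.
Take logarithms: (5t + 1)·ln(1 - 1/t). Since ln(1+u) ~ u for small u, this behaves like (5t)·(-1/t) → -5.
So the limit is e^(-5).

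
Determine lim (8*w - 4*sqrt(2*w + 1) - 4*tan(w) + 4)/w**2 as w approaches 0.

2

Substitution gives 0/0 (the numerator vanishes to order 2).
Expand each term to order w^2: the coefficient of w^2 in -4·tan(w) is 0 and in -4·√(1 + 2w) is 2.
Lower-order terms cancel with the polynomial part, so the numerator is (2)·w^2 + o(w^2), and the limit is (2)/(1) = 2.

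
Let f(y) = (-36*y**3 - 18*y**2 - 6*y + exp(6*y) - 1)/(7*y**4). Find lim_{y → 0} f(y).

54/7

Direct substitution gives 0/0.
Apply L'Hôpital: lim (-108*y^2 - 36*y + 6*e^(6*y) - 6)/(28*y^3), still 0/0.
Apply L'Hôpital: lim (-216*y + 36*e^(6*y) - 36)/(84*y^2), still 0/0.
Apply L'Hôpital: lim (216*e^(6*y) - 216)/(168*y), still 0/0.
After 4 applications of L'Hôpital's rule the quotient is (1296*e^(6*y))/(168); substituting y = 0 gives 54/7.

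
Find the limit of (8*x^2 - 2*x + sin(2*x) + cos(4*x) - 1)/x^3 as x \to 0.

-4/3

Substitution gives 0/0; apply L'Hôpital's rule 3 times.
After differentiating numerator and denominator 3 times the quotient is (64*sin(4*x) - 8*cos(2*x))/(6); at x = 0 this is -4/3.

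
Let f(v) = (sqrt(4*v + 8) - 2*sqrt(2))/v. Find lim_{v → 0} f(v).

Substitution gives 0/0. Multiply numerator and denominator by the conjugate √(8 + 4v) + √8.
The numerator becomes (8 + 4v) − 8 = 4v, so the expression simplifies to 4/(√(8 + 4v) + √8).
Letting v → 0 gives 4/(2√8) = √(2)/2.

√(2)/2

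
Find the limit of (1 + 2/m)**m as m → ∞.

Write it as [(1 + 2/m)^m]^(1) · (1 + 2/m)^(0). The bracketed term tends to e^(2) and the second factor to 1, so the limit is e^(2).

e^(2)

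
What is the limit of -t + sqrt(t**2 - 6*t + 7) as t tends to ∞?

An ∞ − ∞ form. Rationalising with the conjugate, the difference becomes (-6t + 7) / (√(t^2 - 6*t + 7) + t).
For large t the denominator behaves like 2·t, so the quotient tends to -6/2 = -3.

-3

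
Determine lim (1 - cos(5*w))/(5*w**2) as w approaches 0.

Substitution gives 0/0.
Use (1 − cos u)/u² → 1/2 with u = 5w: the limit is 5²/(2·5) = 5/2.

5/2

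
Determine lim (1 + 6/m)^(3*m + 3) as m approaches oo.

e^(18)

The base → 1 and the exponent → ∞: a 1^∞ form.
Take logarithms: (3m + 3)·ln(1 + 6/m). Since ln(1+u) ~ u for small u, this behaves like (3m)·(6/m) → 18.
So the limit is e^(18).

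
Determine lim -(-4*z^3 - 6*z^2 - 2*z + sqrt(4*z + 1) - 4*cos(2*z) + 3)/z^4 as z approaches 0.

38/3

Substitution gives 0/0 (the numerator vanishes to order 4).
Expand each term to order z^4: the coefficient of z^4 in -4·cos(2z) is -8/3 and in √(1 + 4z) is -10.
Lower-order terms cancel with the polynomial part, so the numerator is (-38/3)·z^4 + o(z^4), and the limit is (-38/3)/(-1) = 38/3.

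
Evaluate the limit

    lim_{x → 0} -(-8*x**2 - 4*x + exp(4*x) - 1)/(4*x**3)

Direct substitution gives 0/0.
Apply L'Hôpital: lim (-16*x + 4*e^(4*x) - 4)/(-12*x^2), still 0/0.
Apply L'Hôpital: lim (16*e^(4*x) - 16)/(-24*x), still 0/0.
After 3 applications of L'Hôpital's rule the quotient is (64*e^(4*x))/(-24); substituting x = 0 gives -8/3.

-8/3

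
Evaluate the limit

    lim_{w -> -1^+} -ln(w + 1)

As w → -1⁺, w + 1 → 0⁺ and ln(w + 1) → −∞.
Multiplying by -1 gives ∞.

∞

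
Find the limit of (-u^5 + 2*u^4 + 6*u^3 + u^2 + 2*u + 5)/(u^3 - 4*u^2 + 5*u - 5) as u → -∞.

-∞

The numerator has higher degree (5 > 3); the quotient behaves like (-1/(1))·u^2 for large |u|.
As u → −∞ this diverges to -∞.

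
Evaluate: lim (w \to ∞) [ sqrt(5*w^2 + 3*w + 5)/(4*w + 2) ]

√(5)/4

For large |w|, √(5*w^2 + 3*w + 5) ≈ √5·|w| and the denominator ≈ 4w.
Since w → +∞, |w| = w, giving √5/(4) = √(5)/4.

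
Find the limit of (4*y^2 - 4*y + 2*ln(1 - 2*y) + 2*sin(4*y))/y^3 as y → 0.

Substitution gives 0/0; apply L'Hôpital's rule 3 times.
After differentiating numerator and denominator 3 times the quotient is (-128*cos(4*y) + 32/(2*y - 1)^3)/(6); at y = 0 this is -80/3.

-80/3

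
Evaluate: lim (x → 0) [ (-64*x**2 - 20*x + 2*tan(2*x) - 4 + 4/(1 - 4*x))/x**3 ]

Substitution gives 0/0 (the numerator vanishes to order 3).
Expand each term to order x^3: the coefficient of x^3 in 4·1/(1 - 4x) is 256 and in 2·tan(2x) is 16/3.
Lower-order terms cancel with the polynomial part, so the numerator is (784/3)·x^3 + o(x^3), and the limit is (784/3)/(1) = 784/3.

784/3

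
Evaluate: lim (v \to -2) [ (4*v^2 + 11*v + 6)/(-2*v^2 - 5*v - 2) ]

At v = -2 both the top and bottom vanish — a removable singularity. Factoring out (v + 2) from each leaves (4*v + 3)/(-2*v - 1), which at v = -2 equals -5/3.

-5/3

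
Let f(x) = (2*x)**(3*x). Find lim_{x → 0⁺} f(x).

1

Base → 0⁺ and exponent → 0⁺: a 0^0 form.
Take logs: 3x·ln(2x). This is 0·(−∞); rewriting as ln(2x)/(1/(3x)) and applying L'Hôpital gives 0.
Hence the limit is e^0 = 1.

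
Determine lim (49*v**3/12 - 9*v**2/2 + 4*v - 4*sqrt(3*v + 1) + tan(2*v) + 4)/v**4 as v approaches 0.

405/32

Substitution gives 0/0 (the numerator vanishes to order 4).
Expand each term to order v^4: the coefficient of v^4 in tan(2v) is 0 and in -4·√(1 + 3v) is 405/32.
Lower-order terms cancel with the polynomial part, so the numerator is (405/32)·v^4 + o(v^4), and the limit is (405/32)/(1) = 405/32.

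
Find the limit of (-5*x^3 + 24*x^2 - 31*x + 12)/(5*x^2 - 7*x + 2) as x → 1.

2/3

Since x = 1 makes numerator and denominator zero, (x - 1) divides both.
Cancelling it gives (-5*x^2 + 19*x - 12)/(5*x - 2); now plug in x = 1 to get 2/3.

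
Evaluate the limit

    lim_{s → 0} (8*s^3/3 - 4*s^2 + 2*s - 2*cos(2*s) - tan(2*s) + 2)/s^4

Substitution gives 0/0; apply L'Hôpital's rule 4 times.
After differentiating numerator and denominator 4 times the quotient is (-32*cos(2*s) - 384*tan(2*s)^5 - 640*tan(2*s)^3 - 256*tan(2*s))/(24); at s = 0 this is -4/3.

-4/3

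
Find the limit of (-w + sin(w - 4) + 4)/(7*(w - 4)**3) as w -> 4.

Direct substitution gives 0/0.
Apply L'Hôpital: lim (cos(w - 4) - 1)/(21*(w - 4)^2), still 0/0.
Apply L'Hôpital: lim (-sin(w - 4))/(42*w - 168), still 0/0.
After 3 applications of L'Hôpital's rule the quotient is (-cos(w - 4))/(42); substituting w = 4 gives -1/42.

-1/42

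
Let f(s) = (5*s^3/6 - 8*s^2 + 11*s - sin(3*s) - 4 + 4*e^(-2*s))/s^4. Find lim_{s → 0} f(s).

8/3

Substitution gives 0/0; apply L'Hôpital's rule 4 times.
After differentiating numerator and denominator 4 times the quotient is (-81*sin(3*s) + 64*e^(-2*s))/(24); at s = 0 this is 8/3.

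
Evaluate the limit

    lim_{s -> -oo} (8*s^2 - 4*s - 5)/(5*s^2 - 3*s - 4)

8/5

Numerator and denominator both have degree 2.
Dividing every term by s^2, all lower-order terms vanish and the limit is the ratio of leading coefficients, 8/(5) = 8/5.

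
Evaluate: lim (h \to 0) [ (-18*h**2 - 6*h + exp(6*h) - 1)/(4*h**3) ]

Direct substitution gives 0/0.
Apply L'Hôpital: lim (-36*h + 6*e^(6*h) - 6)/(12*h^2), still 0/0.
Apply L'Hôpital: lim (36*e^(6*h) - 36)/(24*h), still 0/0.
After 3 applications of L'Hôpital's rule the quotient is (216*e^(6*h))/(24); substituting h = 0 gives 9.

9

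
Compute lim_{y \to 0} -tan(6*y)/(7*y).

-6/7

Substitution gives 0/0.
Since tan(u)/u → 1 as u → 0, tan(6y)/(6y) → 1 and the limit is 6/(-7) = -6/7.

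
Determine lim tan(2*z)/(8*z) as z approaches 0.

Substitution gives 0/0.
Since tan(u)/u → 1 as u → 0, tan(2z)/(2z) → 1 and the limit is 2/8 = 1/4.

1/4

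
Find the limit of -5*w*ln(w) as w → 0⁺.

This is a 0·(−∞) form. Rewrite as -5·ln(w) / w^(−1) and apply L'Hôpital:
the derivative quotient is -5·(1/w) / (−1·w^(−2)) = (5/1)·w^1 → 0.

0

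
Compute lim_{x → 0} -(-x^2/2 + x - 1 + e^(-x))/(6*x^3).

1/36

Direct substitution gives 0/0.
Apply L'Hôpital: lim (-x + 1 - e^(-x))/(-18*x^2), still 0/0.
Apply L'Hôpital: lim (-1 + e^(-x))/(-36*x), still 0/0.
After 3 applications of L'Hôpital's rule the quotient is (-e^(-x))/(-36); substituting x = 0 gives 1/36.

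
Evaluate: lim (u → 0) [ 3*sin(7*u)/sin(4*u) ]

21/4

Substitution gives 0/0.
Divide numerator and denominator by u: sin(7u)/u → 7 and sin(4u)/u → 4, so the limit is 3·7/4 = 21/4.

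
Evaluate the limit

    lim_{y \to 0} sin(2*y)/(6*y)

1/3

Substitution gives 0/0.
Write it as (2/6)·sin(2y)/(2y); since sin(u)/u → 1, the limit is 1/3.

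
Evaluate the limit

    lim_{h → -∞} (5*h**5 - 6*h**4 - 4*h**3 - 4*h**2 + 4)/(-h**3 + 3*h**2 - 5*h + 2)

-∞

The numerator has higher degree (5 > 3); the quotient behaves like (5/(-1))·h^2 for large |h|.
As h → −∞ this diverges to -∞.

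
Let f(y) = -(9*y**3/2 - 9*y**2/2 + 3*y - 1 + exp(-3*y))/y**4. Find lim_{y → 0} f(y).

Direct substitution gives 0/0.
Apply L'Hôpital: lim (27*y^2/2 - 9*y + 3 - 3*e^(-3*y))/(-4*y^3), still 0/0.
Apply L'Hôpital: lim (27*y - 9 + 9*e^(-3*y))/(-12*y^2), still 0/0.
Apply L'Hôpital: lim (27 - 27*e^(-3*y))/(-24*y), still 0/0.
After 4 applications of L'Hôpital's rule the quotient is (81*e^(-3*y))/(-24); substituting y = 0 gives -27/8.

-27/8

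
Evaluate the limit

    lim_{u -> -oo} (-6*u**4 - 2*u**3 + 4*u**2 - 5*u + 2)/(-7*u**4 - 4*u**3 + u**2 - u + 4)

Numerator and denominator both have degree 4.
Dividing every term by u^4, all lower-order terms vanish and the limit is the ratio of leading coefficients, -6/(-7) = 6/7.

6/7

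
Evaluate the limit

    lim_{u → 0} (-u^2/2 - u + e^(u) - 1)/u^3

Direct substitution gives 0/0.
Apply L'Hôpital: lim (-u + e^(u) - 1)/(3*u^2), still 0/0.
Apply L'Hôpital: lim (e^(u) - 1)/(6*u), still 0/0.
After 3 applications of L'Hôpital's rule the quotient is (e^(u))/(6); substituting u = 0 gives 1/6.

1/6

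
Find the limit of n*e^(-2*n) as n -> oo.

0

Write as n^1/e^{2n}, an ∞/∞ form.
Exponential growth dominates any polynomial, so repeated L'Hôpital (or the standard result) gives 0.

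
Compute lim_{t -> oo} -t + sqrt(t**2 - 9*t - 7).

An ∞ − ∞ form. Rationalising with the conjugate, the difference becomes (-9t - 7) / (√(t^2 - 9*t - 7) + t).
For large t the denominator behaves like 2·t, so the quotient tends to -9/2 = -9/2.

-9/2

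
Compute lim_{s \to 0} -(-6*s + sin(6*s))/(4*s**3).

9

Direct substitution gives 0/0.
Apply L'Hôpital: lim (6*cos(6*s) - 6)/(-12*s^2), still 0/0.
Apply L'Hôpital: lim (-36*sin(6*s))/(-24*s), still 0/0.
After 3 applications of L'Hôpital's rule the quotient is (-216*cos(6*s))/(-24); substituting s = 0 gives 9.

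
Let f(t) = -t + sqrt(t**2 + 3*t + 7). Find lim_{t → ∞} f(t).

An ∞ − ∞ form. Rationalising with the conjugate, the difference becomes (3t + 7) / (√(t^2 + 3*t + 7) + t).
For large t the denominator behaves like 2·t, so the quotient tends to 3/2 = 3/2.

3/2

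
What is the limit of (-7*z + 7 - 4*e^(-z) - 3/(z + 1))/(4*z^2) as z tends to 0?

Substitution gives 0/0 (the numerator vanishes to order 2).
Expand each term to order z^2: the coefficient of z^2 in -3·1/(1 + z) is -3 and in -4·e^(-z) is -2.
Lower-order terms cancel with the polynomial part, so the numerator is (-5)·z^2 + o(z^2), and the limit is (-5)/(4) = -5/4.

-5/4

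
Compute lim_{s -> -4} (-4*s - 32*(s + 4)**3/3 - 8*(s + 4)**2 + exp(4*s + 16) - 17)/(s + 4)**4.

32/3

Direct substitution gives 0/0.
Apply L'Hôpital: lim (-16*s - 32*(s + 4)^2 + 4*e^(4*s + 16) - 68)/(4*(s + 4)^3), still 0/0.
Apply L'Hôpital: lim (-64*s + 16*e^(4*s + 16) - 272)/(12*(s + 4)^2), still 0/0.
Apply L'Hôpital: lim (64*e^(4*s + 16) - 64)/(24*s + 96), still 0/0.
After 4 applications of L'Hôpital's rule the quotient is (256*e^(4*s + 16))/(24); substituting s = -4 gives 32/3.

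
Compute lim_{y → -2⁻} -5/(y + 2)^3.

∞

As y → -2⁻, (y + 2) → 0⁻, so (y + 2)^3 → 0⁻ and -5/(y + 2)^3 → ∞.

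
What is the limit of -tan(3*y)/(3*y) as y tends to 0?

Substitution gives 0/0.
Since tan(u)/u → 1 as u → 0, tan(3y)/(3y) → 1 and the limit is 3/(-3) = -1.

-1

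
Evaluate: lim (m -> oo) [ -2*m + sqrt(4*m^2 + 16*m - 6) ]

An ∞ − ∞ form. Rationalising with the conjugate, the difference becomes (16m - 6) / (√(4*m^2 + 16*m - 6) + 2m).
For large m the denominator behaves like 2·2m, so the quotient tends to 16/4 = 4.

4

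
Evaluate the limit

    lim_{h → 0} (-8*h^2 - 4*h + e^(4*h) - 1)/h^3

Direct substitution gives 0/0.
Apply L'Hôpital: lim (-16*h + 4*e^(4*h) - 4)/(3*h^2), still 0/0.
Apply L'Hôpital: lim (16*e^(4*h) - 16)/(6*h), still 0/0.
After 3 applications of L'Hôpital's rule the quotient is (64*e^(4*h))/(6); substituting h = 0 gives 32/3.

32/3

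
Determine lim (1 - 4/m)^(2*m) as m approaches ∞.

The base → 1 and the exponent → ∞: a 1^∞ form.
Take logarithms: (2m)·ln(1 - 4/m). Since ln(1+u) ~ u for small u, this behaves like (2m)·(-4/m) → -8.
So the limit is e^(-8).

e^(-8)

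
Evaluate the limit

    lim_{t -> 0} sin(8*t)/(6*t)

4/3

Substitution gives 0/0.
Write it as (8/6)·sin(8t)/(8t); since sin(u)/u → 1, the limit is 4/3.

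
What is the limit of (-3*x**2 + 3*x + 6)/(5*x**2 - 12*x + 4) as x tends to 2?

Since x = 2 makes numerator and denominator zero, (x - 2) divides both.
Cancelling it gives (-3*x - 3)/(5*x - 2); now plug in x = 2 to get -9/8.

-9/8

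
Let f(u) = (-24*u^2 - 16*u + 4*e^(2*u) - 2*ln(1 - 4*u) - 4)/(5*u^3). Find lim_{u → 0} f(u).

Substitution gives 0/0 (the numerator vanishes to order 3).
Expand each term to order u^3: the coefficient of u^3 in -2·ln(1 - 4u) is 128/3 and in 4·e^(2u) is 16/3.
Lower-order terms cancel with the polynomial part, so the numerator is (48)·u^3 + o(u^3), and the limit is (48)/(5) = 48/5.

48/5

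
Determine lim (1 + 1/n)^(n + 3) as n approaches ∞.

e

Write it as [(1 + 1/n)^n]^(1) · (1 + 1/n)^(3). The bracketed term tends to e^(1) and the second factor to 1, so the limit is e^(1).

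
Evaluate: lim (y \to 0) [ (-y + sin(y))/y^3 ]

Direct substitution gives 0/0.
Apply L'Hôpital: lim (cos(y) - 1)/(3*y^2), still 0/0.
Apply L'Hôpital: lim (-sin(y))/(6*y), still 0/0.
After 3 applications of L'Hôpital's rule the quotient is (-cos(y))/(6); substituting y = 0 gives -1/6.

-1/6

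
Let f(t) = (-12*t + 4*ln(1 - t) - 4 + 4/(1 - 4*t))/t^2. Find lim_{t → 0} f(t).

Substitution gives 0/0; apply L'Hôpital's rule 2 times.
After differentiating numerator and denominator 2 times the quotient is (-128/(4*t - 1)^3 - 4/(t - 1)^2)/(2); at t = 0 this is 62.

62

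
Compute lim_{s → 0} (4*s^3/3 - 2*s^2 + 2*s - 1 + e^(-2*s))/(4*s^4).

Direct substitution gives 0/0.
Apply L'Hôpital: lim (4*s^2 - 4*s + 2 - 2*e^(-2*s))/(16*s^3), still 0/0.
Apply L'Hôpital: lim (8*s - 4 + 4*e^(-2*s))/(48*s^2), still 0/0.
Apply L'Hôpital: lim (8 - 8*e^(-2*s))/(96*s), still 0/0.
After 4 applications of L'Hôpital's rule the quotient is (16*e^(-2*s))/(96); substituting s = 0 gives 1/6.

1/6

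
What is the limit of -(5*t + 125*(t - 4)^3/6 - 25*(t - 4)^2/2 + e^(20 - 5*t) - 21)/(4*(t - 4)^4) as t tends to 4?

Direct substitution gives 0/0.
Apply L'Hôpital: lim (-25*t + 125*(t - 4)^2/2 - 5*e^(20 - 5*t) + 105)/(-16*(t - 4)^3), still 0/0.
Apply L'Hôpital: lim (125*t + 25*e^(20 - 5*t) - 525)/(-48*(t - 4)^2), still 0/0.
Apply L'Hôpital: lim (125 - 125*e^(20 - 5*t))/(384 - 96*t), still 0/0.
After 4 applications of L'Hôpital's rule the quotient is (625*e^(20 - 5*t))/(-96); substituting t = 4 gives -625/96.

-625/96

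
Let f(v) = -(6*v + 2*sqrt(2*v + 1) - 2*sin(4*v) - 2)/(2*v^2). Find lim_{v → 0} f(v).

1/2

Substitution gives 0/0 (the numerator vanishes to order 2).
Expand each term to order v^2: the coefficient of v^2 in 2·√(1 + 2v) is -1 and in -2·sin(4v) is 0.
Lower-order terms cancel with the polynomial part, so the numerator is (-1)·v^2 + o(v^2), and the limit is (-1)/(-2) = 1/2.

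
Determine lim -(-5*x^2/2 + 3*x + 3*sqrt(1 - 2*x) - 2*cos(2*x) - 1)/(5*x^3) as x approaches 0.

Substitution gives 0/0 (the numerator vanishes to order 3).
Expand each term to order x^3: the coefficient of x^3 in -2·cos(2x) is 0 and in 3·√(1 - 2x) is -3/2.
Lower-order terms cancel with the polynomial part, so the numerator is (-3/2)·x^3 + o(x^3), and the limit is (-3/2)/(-5) = 3/10.

3/10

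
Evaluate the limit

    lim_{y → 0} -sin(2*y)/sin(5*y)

Substitution gives 0/0.
Divide numerator and denominator by y: sin(2y)/y → 2 and sin(5y)/y → 5, so the limit is -1·2/5 = -2/5.

-2/5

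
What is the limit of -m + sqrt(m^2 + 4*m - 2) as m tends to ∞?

This has the form ∞ − ∞. Multiply and divide by the conjugate √(m^2 + 4*m - 2) + m.
That gives (4m - 2) / (√(m^2 + 4*m - 2) + m).
Divide numerator and denominator by m: the limit is 4/(2·1) = 2.

2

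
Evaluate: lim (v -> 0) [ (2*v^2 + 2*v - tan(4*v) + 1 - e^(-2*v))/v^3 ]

Substitution gives 0/0; apply L'Hôpital's rule 3 times.
After differentiating numerator and denominator 3 times the quotient is (-384*tan(4*v)^4 - 512*tan(4*v)^2 - 128 + 8*e^(-2*v))/(6); at v = 0 this is -20.

-20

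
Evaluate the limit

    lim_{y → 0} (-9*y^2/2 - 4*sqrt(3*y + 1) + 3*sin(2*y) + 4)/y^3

-43/4

Substitution gives 0/0; apply L'Hôpital's rule 3 times.
After differentiating numerator and denominator 3 times the quotient is (-24*cos(2*y) - 81/(2*(3*y + 1)^(5/2)))/(6); at y = 0 this is -43/4.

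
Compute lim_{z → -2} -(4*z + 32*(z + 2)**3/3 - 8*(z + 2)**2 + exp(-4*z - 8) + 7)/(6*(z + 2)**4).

-16/9

Direct substitution gives 0/0.
Apply L'Hôpital: lim (-16*z + 32*(z + 2)^2 - 4*e^(-4*z - 8) - 28)/(-24*(z + 2)^3), still 0/0.
Apply L'Hôpital: lim (64*z + 16*e^(-4*z - 8) + 112)/(-72*(z + 2)^2), still 0/0.
Apply L'Hôpital: lim (64 - 64*e^(-4*z - 8))/(-144*z - 288), still 0/0.
After 4 applications of L'Hôpital's rule the quotient is (256*e^(-4*z - 8))/(-144); substituting z = -2 gives -16/9.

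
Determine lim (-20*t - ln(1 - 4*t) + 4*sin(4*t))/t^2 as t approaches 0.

8

Substitution gives 0/0 (the numerator vanishes to order 2).
Expand each term to order t^2: the coefficient of t^2 in 4·sin(4t) is 0 and in −ln(1 - 4t) is 8.
Lower-order terms cancel with the polynomial part, so the numerator is (8)·t^2 + o(t^2), and the limit is (8)/(1) = 8.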